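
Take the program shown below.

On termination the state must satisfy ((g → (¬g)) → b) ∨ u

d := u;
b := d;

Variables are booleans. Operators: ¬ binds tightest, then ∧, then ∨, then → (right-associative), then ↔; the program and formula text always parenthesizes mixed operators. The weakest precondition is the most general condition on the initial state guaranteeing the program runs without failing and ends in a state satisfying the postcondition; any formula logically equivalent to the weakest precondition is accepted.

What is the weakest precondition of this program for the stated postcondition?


Working backward. After the program, ((g → (¬g)) → b) ∨ u must hold.
Before b := d: ((g → (¬g)) → d) ∨ u
Before d := u: ((g → (¬g)) → u) ∨ u
Answer: WP = ((g → (¬g)) → u) ∨ u


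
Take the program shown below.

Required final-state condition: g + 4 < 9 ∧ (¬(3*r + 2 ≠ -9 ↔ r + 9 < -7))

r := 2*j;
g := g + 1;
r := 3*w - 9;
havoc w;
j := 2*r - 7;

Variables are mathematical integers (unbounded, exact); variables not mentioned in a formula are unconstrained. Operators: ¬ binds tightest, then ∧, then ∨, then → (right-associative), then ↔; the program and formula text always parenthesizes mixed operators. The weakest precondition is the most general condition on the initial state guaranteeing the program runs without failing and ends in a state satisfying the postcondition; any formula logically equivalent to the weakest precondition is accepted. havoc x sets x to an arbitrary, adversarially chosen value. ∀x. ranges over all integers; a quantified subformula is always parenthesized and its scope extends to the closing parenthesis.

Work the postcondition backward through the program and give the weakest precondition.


Working backward. After the program, the postcondition g + 4 < 9 ∧ (¬(3*r + 2 ≠ -9 ↔ r + 9 < -7)) must hold; in canonical form it is g < 5 ∧ (¬(3*r ≠ -11 ↔ r < -16)).
Before j := 2*r - 7: g < 5 ∧ (¬(3*r ≠ -11 ↔ r < -16))
Before havoc w: g < 5 ∧ (¬(3*r ≠ -11 ↔ r < -16))
Before r := 3*w - 9: g < 5 ∧ (¬(9*w ≠ 16 ↔ 3*w < -7))
Before g := g + 1: g < 4 ∧ (¬(9*w ≠ 16 ↔ 3*w < -7))
Before r := 2*j: g < 4 ∧ (¬(9*w ≠ 16 ↔ 3*w < -7))
Answer: WP = g < 4 ∧ (¬(9*w ≠ 16 ↔ 3*w < -7))


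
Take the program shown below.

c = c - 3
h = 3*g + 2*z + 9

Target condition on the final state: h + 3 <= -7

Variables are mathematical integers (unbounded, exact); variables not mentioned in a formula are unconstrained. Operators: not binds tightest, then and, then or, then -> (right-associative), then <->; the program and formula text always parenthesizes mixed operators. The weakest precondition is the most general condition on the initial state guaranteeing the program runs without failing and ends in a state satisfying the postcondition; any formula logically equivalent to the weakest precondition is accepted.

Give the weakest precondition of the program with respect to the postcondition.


Working backward. After the program, the postcondition h + 3 <= -7 must hold; in canonical form it is h <= -10.
Before h := 3*g + 2*z + 9: 3*g + 2*z <= -19
Before c := c - 3: 3*g + 2*z <= -19
Answer: WP = 3*g + 2*z <= -19


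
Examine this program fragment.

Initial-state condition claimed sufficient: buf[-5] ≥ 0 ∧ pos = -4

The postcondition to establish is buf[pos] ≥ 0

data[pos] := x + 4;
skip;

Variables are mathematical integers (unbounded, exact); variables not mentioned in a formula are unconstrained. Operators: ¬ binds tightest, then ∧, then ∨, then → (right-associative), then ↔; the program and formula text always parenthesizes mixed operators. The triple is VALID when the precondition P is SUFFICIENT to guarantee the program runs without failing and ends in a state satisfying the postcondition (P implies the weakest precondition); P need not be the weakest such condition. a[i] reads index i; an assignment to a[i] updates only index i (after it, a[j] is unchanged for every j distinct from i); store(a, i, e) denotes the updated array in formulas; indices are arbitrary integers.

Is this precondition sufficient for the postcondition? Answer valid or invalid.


Working backward. After the program, buf[pos] ≥ 0 must hold.
Before skip: buf[pos] ≥ 0
Before data[pos] := x + 4: buf[pos] ≥ 0
The weakest precondition is buf[pos] ≥ 0.
Check whether buf[-5] ≥ 0 ∧ pos = -4 implies it.
Countermodel: at the initial state buf = {[-5] = 0, [-4] = -1, elsewhere -1}, pos = -4, the precondition holds but the weakest precondition fails.
Answer: invalid


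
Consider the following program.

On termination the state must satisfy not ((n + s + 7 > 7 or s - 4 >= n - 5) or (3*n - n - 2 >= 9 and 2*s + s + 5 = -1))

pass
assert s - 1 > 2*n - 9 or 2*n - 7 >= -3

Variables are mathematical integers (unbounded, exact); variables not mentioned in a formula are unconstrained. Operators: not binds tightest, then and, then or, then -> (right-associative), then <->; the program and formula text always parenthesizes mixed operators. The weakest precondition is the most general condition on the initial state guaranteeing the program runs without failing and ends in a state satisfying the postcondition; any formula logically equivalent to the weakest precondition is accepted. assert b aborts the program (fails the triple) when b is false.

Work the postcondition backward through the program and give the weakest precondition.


Working backward. After the program, the postcondition not ((n + s + 7 > 7 or s - 4 >= n - 5) or (3*n - n - 2 >= 9 and 2*s + s + 5 = -1)) must hold; in canonical form it is not (n + s > 0 or s >= n - 1 or (2*n >= 11 and 3*s = -6)).
Before assert s - 1 > 2*n - 9 or 2*n - 7 >= -3: (s > 2*n - 8 or 2*n >= 4) and (not (n + s > 0 or s >= n - 1 or (2*n >= 11 and 3*s = -6)))
Before skip: (s > 2*n - 8 or 2*n >= 4) and (not (n + s > 0 or s >= n - 1 or (2*n >= 11 and 3*s = -6)))
Answer: WP = (s > 2*n - 8 or 2*n >= 4) and (not (n + s > 0 or s >= n - 1 or (2*n >= 11 and 3*s = -6)))


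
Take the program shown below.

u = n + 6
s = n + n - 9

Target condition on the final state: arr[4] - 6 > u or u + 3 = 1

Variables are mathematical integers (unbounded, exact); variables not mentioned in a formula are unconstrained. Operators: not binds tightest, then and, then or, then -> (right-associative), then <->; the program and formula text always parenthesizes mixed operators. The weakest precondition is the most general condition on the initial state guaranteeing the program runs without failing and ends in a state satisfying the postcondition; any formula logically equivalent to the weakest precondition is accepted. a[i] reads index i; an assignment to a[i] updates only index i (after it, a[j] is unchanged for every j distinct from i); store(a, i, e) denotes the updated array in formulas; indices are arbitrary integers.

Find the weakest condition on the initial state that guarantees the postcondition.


Working backward. After the program, the postcondition arr[4] - 6 > u or u + 3 = 1 must hold; in canonical form it is arr[4] > u + 6 or u = -2.
Before s := n + n - 9: arr[4] > u + 6 or u = -2
Before u := n + 6: arr[4] > n + 12 or n = -8
Answer: WP = arr[4] > n + 12 or n = -8


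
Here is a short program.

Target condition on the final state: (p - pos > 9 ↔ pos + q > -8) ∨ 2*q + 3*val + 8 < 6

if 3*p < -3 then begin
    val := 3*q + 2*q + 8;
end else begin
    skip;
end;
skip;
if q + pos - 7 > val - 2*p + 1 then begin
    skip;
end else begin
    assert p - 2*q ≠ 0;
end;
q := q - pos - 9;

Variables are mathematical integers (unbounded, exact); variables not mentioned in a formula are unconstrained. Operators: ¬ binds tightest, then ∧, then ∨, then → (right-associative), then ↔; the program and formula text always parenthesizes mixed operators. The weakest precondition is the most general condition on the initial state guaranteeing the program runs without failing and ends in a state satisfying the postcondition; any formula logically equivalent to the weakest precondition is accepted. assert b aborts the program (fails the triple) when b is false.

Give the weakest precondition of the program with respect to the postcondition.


Working backward. After the program, the postcondition (p - pos > 9 ↔ pos + q > -8) ∨ 2*q + 3*val + 8 < 6 must hold; in canonical form it is (p > pos + 9 ↔ pos + q > -8) ∨ 2*q + 3*val < -2.
Before q := q - pos - 9: (p > pos + 9 ↔ q > 1) ∨ 2*q + 3*val < 2*pos + 16
Then branch requires (p > pos + 9 ↔ q > 1) ∨ 2*q + 3*val < 2*pos + 16; else branch requires p ≠ 2*q ∧ ((p > pos + 9 ↔ q > 1) ∨ 2*q + 3*val < 2*pos + 16).
Before the if: (2*p + pos + q > val + 8 → ((p > pos + 9 ↔ q > 1) ∨ 2*q + 3*val < 2*pos + 16)) ∧ ((¬(2*p + pos + q > val + 8)) → (p ≠ 2*q ∧ ((p > pos + 9 ↔ q > 1) ∨ 2*q + 3*val < 2*pos + 16)))
Before skip: (2*p + pos + q > val + 8 → ((p > pos + 9 ↔ q > 1) ∨ 2*q + 3*val < 2*pos + 16)) ∧ ((¬(2*p + pos + q > val + 8)) → (p ≠ 2*q ∧ ((p > pos + 9 ↔ q > 1) ∨ 2*q + 3*val < 2*pos + 16)))
Then branch requires (2*p + pos > 4*q + 16 → ((p > pos + 9 ↔ q > 1) ∨ 17*q < 2*pos - 8)) ∧ ((¬(2*p + pos > 4*q + 16)) → (p ≠ 2*q ∧ ((p > pos + 9 ↔ q > 1) ∨ 17*q < 2*pos - 8))); else branch requires (2*p + pos + q > val + 8 → ((p > pos + 9 ↔ q > 1) ∨ 2*q + 3*val < 2*pos + 16)) ∧ ((¬(2*p + pos + q > val + 8)) → (p ≠ 2*q ∧ ((p > pos + 9 ↔ q > 1) ∨ 2*q + 3*val < 2*pos + 16))).
Before the if: (3*p < -3 → ((2*p + pos > 4*q + 16 → ((p > pos + 9 ↔ q > 1) ∨ 17*q < 2*pos - 8)) ∧ ((¬(2*p + pos > 4*q + 16)) → (p ≠ 2*q ∧ ((p > pos + 9 ↔ q > 1) ∨ 17*q < 2*pos - 8))))) ∧ ((¬(3*p < -3)) → ((2*p + pos + q > val + 8 → ((p > pos + 9 ↔ q > 1) ∨ 2*q + 3*val < 2*pos + 16)) ∧ ((¬(2*p + pos + q > val + 8)) → (p ≠ 2*q ∧ ((p > pos + 9 ↔ q > 1) ∨ 2*q + 3*val < 2*pos + 16)))))
Answer: WP = (3*p < -3 → ((2*p + pos > 4*q + 16 → ((p > pos + 9 ↔ q > 1) ∨ 17*q < 2*pos - 8)) ∧ ((¬(2*p + pos > 4*q + 16)) → (p ≠ 2*q ∧ ((p > pos + 9 ↔ q > 1) ∨ 17*q < 2*pos - 8))))) ∧ ((¬(3*p < -3)) → ((2*p + pos + q > val + 8 → ((p > pos + 9 ↔ q > 1) ∨ 2*q + 3*val < 2*pos + 16)) ∧ ((¬(2*p + pos + q > val + 8)) → (p ≠ 2*q ∧ ((p > pos + 9 ↔ q > 1) ∨ 2*q + 3*val < 2*pos + 16)))))


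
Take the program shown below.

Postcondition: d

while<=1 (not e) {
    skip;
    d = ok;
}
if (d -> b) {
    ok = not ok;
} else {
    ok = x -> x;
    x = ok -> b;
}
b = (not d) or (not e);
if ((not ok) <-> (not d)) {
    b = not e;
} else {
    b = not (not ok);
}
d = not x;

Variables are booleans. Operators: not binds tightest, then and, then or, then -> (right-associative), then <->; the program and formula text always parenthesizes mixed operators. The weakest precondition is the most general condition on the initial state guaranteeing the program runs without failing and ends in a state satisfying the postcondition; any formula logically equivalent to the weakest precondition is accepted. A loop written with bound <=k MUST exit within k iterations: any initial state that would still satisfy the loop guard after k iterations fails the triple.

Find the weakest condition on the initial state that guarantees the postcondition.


Working backward. After the program, d must hold.
Before d := not x: not x
Then branch requires not x; else branch requires not x.
Before the if: (((not ok) <-> (not d)) -> (not x)) and ((not ((not ok) <-> (not d))) -> (not x))
Before b := (not d) or (not e): (((not ok) <-> (not d)) -> (not x)) and ((not ((not ok) <-> (not d))) -> (not x))
Then branch requires ((ok <-> (not d)) -> (not x)) and ((not (ok <-> (not d))) -> (not x)); else branch requires (d -> (not b)) and ((not d) -> (not b)).
Before the if: ((d -> b) -> (((ok <-> (not d)) -> (not x)) and ((not (ok <-> (not d))) -> (not x)))) and ((not (d -> b)) -> ((d -> (not b)) and ((not d) -> (not b))))
Before the loop (bound <=1), unroll the exhaustion recursion (WP_0 = exit-now case; WP_j = one more guarded iteration, up to j = 1):
  WP_0: e and ((d -> b) -> (((ok <-> (not d)) -> (not x)) and ((not (ok <-> (not d))) -> (not x)))) and ((not (d -> b)) -> ((d -> (not b)) and ((not d) -> (not b))))
  WP_1: ((not e) -> (e and ((ok -> b) -> (((ok <-> (not ok)) -> (not x)) and ((not (ok <-> (not ok))) -> (not x)))) and ((not (ok -> b)) -> ((ok -> (not b)) and ((not ok) -> (not b)))))) and (e -> (((d -> b) -> (((ok <-> (not d)) -> (not x)) and ((not (ok <-> (not d))) -> (not x)))) and ((not (d -> b)) -> ((d -> (not b)) and ((not d) -> (not b))))))
So before the loop: ((not e) -> (e and ((ok -> b) -> (((ok <-> (not ok)) -> (not x)) and ((not (ok <-> (not ok))) -> (not x)))) and ((not (ok -> b)) -> ((ok -> (not b)) and ((not ok) -> (not b)))))) and (e -> (((d -> b) -> (((ok <-> (not d)) -> (not x)) and ((not (ok <-> (not d))) -> (not x)))) and ((not (d -> b)) -> ((d -> (not b)) and ((not d) -> (not b))))))
Answer: WP = ((not e) -> (e and ((ok -> b) -> (((ok <-> (not ok)) -> (not x)) and ((not (ok <-> (not ok))) -> (not x)))) and ((not (ok -> b)) -> ((ok -> (not b)) and ((not ok) -> (not b)))))) and (e -> (((d -> b) -> (((ok <-> (not d)) -> (not x)) and ((not (ok <-> (not d))) -> (not x)))) and ((not (d -> b)) -> ((d -> (not b)) and ((not d) -> (not b))))))


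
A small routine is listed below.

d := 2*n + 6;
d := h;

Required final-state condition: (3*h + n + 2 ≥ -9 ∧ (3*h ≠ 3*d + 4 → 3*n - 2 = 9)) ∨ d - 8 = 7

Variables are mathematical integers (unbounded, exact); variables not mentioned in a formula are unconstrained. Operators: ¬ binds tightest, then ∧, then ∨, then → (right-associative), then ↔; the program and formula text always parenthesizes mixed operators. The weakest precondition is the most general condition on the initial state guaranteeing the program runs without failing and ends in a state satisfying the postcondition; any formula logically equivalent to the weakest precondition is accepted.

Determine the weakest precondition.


Working backward. After the program, the postcondition (3*h + n + 2 ≥ -9 ∧ (3*h ≠ 3*d + 4 → 3*n - 2 = 9)) ∨ d - 8 = 7 must hold; in canonical form it is (3*h + n ≥ -11 ∧ (3*h ≠ 3*d + 4 → 3*n = 11)) ∨ d = 15.
Before d := h: (3*h + n ≥ -11 ∧ 3*n = 11) ∨ h = 15
Before d := 2*n + 6: (3*h + n ≥ -11 ∧ 3*n = 11) ∨ h = 15
Answer: WP = (3*h + n ≥ -11 ∧ 3*n = 11) ∨ h = 15


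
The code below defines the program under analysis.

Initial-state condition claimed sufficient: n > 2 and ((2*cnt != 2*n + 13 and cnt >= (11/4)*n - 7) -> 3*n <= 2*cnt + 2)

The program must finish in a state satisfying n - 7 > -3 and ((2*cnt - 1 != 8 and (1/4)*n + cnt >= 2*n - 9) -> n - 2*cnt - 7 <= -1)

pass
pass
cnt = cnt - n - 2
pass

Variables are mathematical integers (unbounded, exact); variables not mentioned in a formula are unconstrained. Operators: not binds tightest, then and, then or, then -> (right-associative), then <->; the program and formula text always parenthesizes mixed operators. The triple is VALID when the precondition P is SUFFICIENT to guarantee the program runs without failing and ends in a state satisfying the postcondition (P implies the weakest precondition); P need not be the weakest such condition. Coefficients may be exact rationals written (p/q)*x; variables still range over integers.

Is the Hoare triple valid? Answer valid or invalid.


Working backward. After the program, the postcondition n - 7 > -3 and ((2*cnt - 1 != 8 and (1/4)*n + cnt >= 2*n - 9) -> n - 2*cnt - 7 <= -1) must hold; in canonical form it is n > 4 and ((2*cnt != 9 and cnt >= (7/4)*n - 9) -> n <= 2*cnt + 6).
Before skip: n > 4 and ((2*cnt != 9 and cnt >= (7/4)*n - 9) -> n <= 2*cnt + 6)
Before cnt := cnt - n - 2: n > 4 and ((2*cnt != 2*n + 13 and cnt >= (11/4)*n - 7) -> 3*n <= 2*cnt + 2)
Before skip: n > 4 and ((2*cnt != 2*n + 13 and cnt >= (11/4)*n - 7) -> 3*n <= 2*cnt + 2)
Before skip: n > 4 and ((2*cnt != 2*n + 13 and cnt >= (11/4)*n - 7) -> 3*n <= 2*cnt + 2)
The weakest precondition is n > 4 and ((2*cnt != 2*n + 13 and cnt >= (11/4)*n - 7) -> 3*n <= 2*cnt + 2).
Check whether n > 2 and ((2*cnt != 2*n + 13 and cnt >= (11/4)*n - 7) -> 3*n <= 2*cnt + 2) implies it.
Countermodel: at the initial state cnt = 0, n = 4, the precondition holds but the weakest precondition fails.
Answer: invalid


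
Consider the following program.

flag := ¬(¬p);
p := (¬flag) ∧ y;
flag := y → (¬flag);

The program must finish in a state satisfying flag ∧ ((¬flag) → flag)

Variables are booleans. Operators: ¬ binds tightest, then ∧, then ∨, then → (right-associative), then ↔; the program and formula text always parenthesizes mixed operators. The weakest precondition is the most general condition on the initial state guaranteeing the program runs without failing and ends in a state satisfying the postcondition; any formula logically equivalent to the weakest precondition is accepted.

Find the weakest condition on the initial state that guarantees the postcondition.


Working backward. After the program, flag ∧ ((¬flag) → flag) must hold.
Before flag := y → (¬flag): (y → (¬flag)) ∧ ((¬(y → (¬flag))) → (y → (¬flag)))
Before p := (¬flag) ∧ y: (y → (¬flag)) ∧ ((¬(y → (¬flag))) → (y → (¬flag)))
Before flag := ¬(¬p): (y → (¬p)) ∧ ((¬(y → (¬p))) → (y → (¬p)))
Answer: WP = (y → (¬p)) ∧ ((¬(y → (¬p))) → (y → (¬p)))


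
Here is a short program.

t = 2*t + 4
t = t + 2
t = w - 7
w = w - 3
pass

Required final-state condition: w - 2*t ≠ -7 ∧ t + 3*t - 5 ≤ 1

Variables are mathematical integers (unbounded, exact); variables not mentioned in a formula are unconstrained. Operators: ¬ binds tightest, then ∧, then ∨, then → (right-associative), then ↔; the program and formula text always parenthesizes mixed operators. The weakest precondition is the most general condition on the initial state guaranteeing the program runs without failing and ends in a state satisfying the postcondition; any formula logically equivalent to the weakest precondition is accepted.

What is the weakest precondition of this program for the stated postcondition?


Working backward. After the program, the postcondition w - 2*t ≠ -7 ∧ t + 3*t - 5 ≤ 1 must hold; in canonical form it is w ≠ 2*t - 7 ∧ 4*t ≤ 6.
Before skip: w ≠ 2*t - 7 ∧ 4*t ≤ 6
Before w := w - 3: w ≠ 2*t - 4 ∧ 4*t ≤ 6
Before t := w - 7: w ≠ 18 ∧ 4*w ≤ 34
Before t := t + 2: w ≠ 18 ∧ 4*w ≤ 34
Before t := 2*t + 4: w ≠ 18 ∧ 4*w ≤ 34
Answer: WP = w ≠ 18 ∧ 4*w ≤ 34


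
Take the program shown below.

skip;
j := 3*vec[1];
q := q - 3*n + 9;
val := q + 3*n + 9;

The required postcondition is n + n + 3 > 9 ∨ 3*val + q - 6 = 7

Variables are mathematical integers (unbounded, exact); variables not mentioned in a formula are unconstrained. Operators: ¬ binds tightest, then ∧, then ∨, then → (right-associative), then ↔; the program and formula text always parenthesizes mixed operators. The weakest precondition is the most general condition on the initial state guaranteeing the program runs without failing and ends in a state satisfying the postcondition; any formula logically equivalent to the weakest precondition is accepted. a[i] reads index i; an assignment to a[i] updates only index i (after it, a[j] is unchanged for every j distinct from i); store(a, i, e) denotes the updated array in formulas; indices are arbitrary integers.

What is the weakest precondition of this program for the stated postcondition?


Working backward. After the program, the postcondition n + n + 3 > 9 ∨ 3*val + q - 6 = 7 must hold; in canonical form it is 2*n > 6 ∨ q + 3*val = 13.
Before val := q + 3*n + 9: 2*n > 6 ∨ 9*n + 4*q = -14
Before q := q - 3*n + 9: 2*n > 6 ∨ 4*q = 3*n - 50
Before j := 3*vec[1]: 2*n > 6 ∨ 4*q = 3*n - 50
Before skip: 2*n > 6 ∨ 4*q = 3*n - 50
Answer: WP = 2*n > 6 ∨ 4*q = 3*n - 50


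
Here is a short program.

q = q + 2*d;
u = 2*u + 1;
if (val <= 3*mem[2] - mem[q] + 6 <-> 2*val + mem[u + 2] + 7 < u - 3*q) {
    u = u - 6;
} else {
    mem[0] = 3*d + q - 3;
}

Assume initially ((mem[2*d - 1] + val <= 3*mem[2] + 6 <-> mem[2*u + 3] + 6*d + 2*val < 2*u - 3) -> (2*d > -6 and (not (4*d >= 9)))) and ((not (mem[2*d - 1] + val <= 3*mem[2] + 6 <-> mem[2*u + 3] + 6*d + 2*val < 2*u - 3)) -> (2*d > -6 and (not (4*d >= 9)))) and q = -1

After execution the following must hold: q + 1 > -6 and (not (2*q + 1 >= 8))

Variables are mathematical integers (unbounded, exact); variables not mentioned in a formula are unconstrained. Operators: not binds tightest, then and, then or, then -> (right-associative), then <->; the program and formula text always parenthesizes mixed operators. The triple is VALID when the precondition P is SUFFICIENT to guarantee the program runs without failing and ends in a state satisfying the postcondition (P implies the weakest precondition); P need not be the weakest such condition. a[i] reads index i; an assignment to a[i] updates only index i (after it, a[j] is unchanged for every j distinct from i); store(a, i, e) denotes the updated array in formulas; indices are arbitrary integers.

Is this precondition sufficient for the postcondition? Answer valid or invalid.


Working backward. After the program, the postcondition q + 1 > -6 and (not (2*q + 1 >= 8)) must hold; in canonical form it is q > -7 and (not (2*q >= 7)).
Then branch requires q > -7 and (not (2*q >= 7)); else branch requires q > -7 and (not (2*q >= 7)).
Before the if: ((mem[q] + val <= 3*mem[2] + 6 <-> mem[u + 2] + 3*q + 2*val < u - 7) -> (q > -7 and (not (2*q >= 7)))) and ((not (mem[q] + val <= 3*mem[2] + 6 <-> mem[u + 2] + 3*q + 2*val < u - 7)) -> (q > -7 and (not (2*q >= 7))))
Before u := 2*u + 1: ((mem[q] + val <= 3*mem[2] + 6 <-> mem[2*u + 3] + 3*q + 2*val < 2*u - 6) -> (q > -7 and (not (2*q >= 7)))) and ((not (mem[q] + val <= 3*mem[2] + 6 <-> mem[2*u + 3] + 3*q + 2*val < 2*u - 6)) -> (q > -7 and (not (2*q >= 7))))
Before q := q + 2*d: ((mem[2*d + q] + val <= 3*mem[2] + 6 <-> mem[2*u + 3] + 6*d + 3*q + 2*val < 2*u - 6) -> (2*d + q > -7 and (not (4*d + 2*q >= 7)))) and ((not (mem[2*d + q] + val <= 3*mem[2] + 6 <-> mem[2*u + 3] + 6*d + 3*q + 2*val < 2*u - 6)) -> (2*d + q > -7 and (not (4*d + 2*q >= 7))))
The weakest precondition is ((mem[2*d + q] + val <= 3*mem[2] + 6 <-> mem[2*u + 3] + 6*d + 3*q + 2*val < 2*u - 6) -> (2*d + q > -7 and (not (4*d + 2*q >= 7)))) and ((not (mem[2*d + q] + val <= 3*mem[2] + 6 <-> mem[2*u + 3] + 6*d + 3*q + 2*val < 2*u - 6)) -> (2*d + q > -7 and (not (4*d + 2*q >= 7)))).
Check whether ((mem[2*d - 1] + val <= 3*mem[2] + 6 <-> mem[2*u + 3] + 6*d + 2*val < 2*u - 3) -> (2*d > -6 and (not (4*d >= 9)))) and ((not (mem[2*d - 1] + val <= 3*mem[2] + 6 <-> mem[2*u + 3] + 6*d + 2*val < 2*u - 3)) -> (2*d > -6 and (not (4*d >= 9)))) and q = -1 implies it.
Every state satisfying the precondition satisfies the weakest precondition: the implication holds.
Answer: valid


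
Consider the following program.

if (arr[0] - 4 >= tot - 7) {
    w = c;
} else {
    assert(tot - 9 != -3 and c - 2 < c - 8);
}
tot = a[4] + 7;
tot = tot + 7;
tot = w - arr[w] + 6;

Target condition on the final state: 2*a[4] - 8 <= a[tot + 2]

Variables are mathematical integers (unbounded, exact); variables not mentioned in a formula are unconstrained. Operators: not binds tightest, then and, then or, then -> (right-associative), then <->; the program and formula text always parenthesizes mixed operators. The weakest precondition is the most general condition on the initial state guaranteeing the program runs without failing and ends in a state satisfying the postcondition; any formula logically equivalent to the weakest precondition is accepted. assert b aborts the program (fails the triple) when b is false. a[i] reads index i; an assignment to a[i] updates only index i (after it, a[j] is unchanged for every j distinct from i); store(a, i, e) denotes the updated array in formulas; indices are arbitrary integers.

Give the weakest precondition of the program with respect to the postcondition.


Working backward. After the program, the postcondition 2*a[4] - 8 <= a[tot + 2] must hold; in canonical form it is 2*a[4] <= a[tot + 2] + 8.
Before tot := w - arr[w] + 6: 2*a[4] <= a[-arr[w] + w + 8] + 8
Before tot := tot + 7: 2*a[4] <= a[-arr[w] + w + 8] + 8
Before tot := a[4] + 7: 2*a[4] <= a[-arr[w] + w + 8] + 8
Then branch requires 2*a[4] <= a[-arr[c] + c + 8] + 8; else branch requires false.
Before the if: (arr[0] >= tot - 3 -> 2*a[4] <= a[-arr[c] + c + 8] + 8) and arr[0] >= tot - 3
Answer: WP = (arr[0] >= tot - 3 -> 2*a[4] <= a[-arr[c] + c + 8] + 8) and arr[0] >= tot - 3


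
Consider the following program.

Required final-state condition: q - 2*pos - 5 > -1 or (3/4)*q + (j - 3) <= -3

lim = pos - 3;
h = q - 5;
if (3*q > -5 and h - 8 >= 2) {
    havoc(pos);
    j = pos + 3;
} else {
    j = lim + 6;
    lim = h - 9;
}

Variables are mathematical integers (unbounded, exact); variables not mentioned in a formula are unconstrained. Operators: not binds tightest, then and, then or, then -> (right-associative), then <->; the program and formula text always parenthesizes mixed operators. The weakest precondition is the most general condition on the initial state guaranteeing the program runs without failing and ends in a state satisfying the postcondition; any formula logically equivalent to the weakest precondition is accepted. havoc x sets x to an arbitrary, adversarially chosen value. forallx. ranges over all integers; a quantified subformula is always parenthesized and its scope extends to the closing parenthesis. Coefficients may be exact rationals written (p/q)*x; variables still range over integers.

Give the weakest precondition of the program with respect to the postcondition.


Working backward. After the program, the postcondition q - 2*pos - 5 > -1 or (3/4)*q + (j - 3) <= -3 must hold; in canonical form it is q > 2*pos + 4 or j + (3/4)*q <= 0.
Then branch requires forall pos_1. (q > 2*pos_1 + 4 or pos_1 + (3/4)*q <= -3); else branch requires q > 2*pos + 4 or lim + (3/4)*q <= -6.
Before the if: ((3*q > -5 and h >= 10) -> (forall pos_1. (q > 2*pos_1 + 4 or pos_1 + (3/4)*q <= -3))) and ((not (3*q > -5 and h >= 10)) -> (q > 2*pos + 4 or lim + (3/4)*q <= -6))
Before h := q - 5: ((3*q > -5 and q >= 15) -> (forall pos_1. (q > 2*pos_1 + 4 or pos_1 + (3/4)*q <= -3))) and ((not (3*q > -5 and q >= 15)) -> (q > 2*pos + 4 or lim + (3/4)*q <= -6))
Before lim := pos - 3: ((3*q > -5 and q >= 15) -> (forall pos_1. (q > 2*pos_1 + 4 or pos_1 + (3/4)*q <= -3))) and ((not (3*q > -5 and q >= 15)) -> (q > 2*pos + 4 or pos + (3/4)*q <= -3))
Answer: WP = ((3*q > -5 and q >= 15) -> (forall pos_1. (q > 2*pos_1 + 4 or pos_1 + (3/4)*q <= -3))) and ((not (3*q > -5 and q >= 15)) -> (q > 2*pos + 4 or pos + (3/4)*q <= -3))


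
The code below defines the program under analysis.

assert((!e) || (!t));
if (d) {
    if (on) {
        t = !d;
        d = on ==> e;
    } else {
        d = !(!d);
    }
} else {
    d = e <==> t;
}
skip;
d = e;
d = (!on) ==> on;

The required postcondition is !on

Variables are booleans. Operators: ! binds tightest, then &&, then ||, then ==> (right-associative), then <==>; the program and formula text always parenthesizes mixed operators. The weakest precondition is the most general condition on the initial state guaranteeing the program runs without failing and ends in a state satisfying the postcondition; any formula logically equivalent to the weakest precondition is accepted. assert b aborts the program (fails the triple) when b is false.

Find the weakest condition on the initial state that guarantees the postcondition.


Working backward. After the program, !on must hold.
Before d := (!on) ==> on: !on
Before d := e: !on
Before skip: !on
Then branch requires on ==> (!on); else branch requires !on.
Before the if: (d ==> (on ==> (!on))) && ((!d) ==> (!on))
Before assert (!e) || (!t): ((!e) || (!t)) && (d ==> (on ==> (!on))) && ((!d) ==> (!on))
Answer: WP = ((!e) || (!t)) && (d ==> (on ==> (!on))) && ((!d) ==> (!on))


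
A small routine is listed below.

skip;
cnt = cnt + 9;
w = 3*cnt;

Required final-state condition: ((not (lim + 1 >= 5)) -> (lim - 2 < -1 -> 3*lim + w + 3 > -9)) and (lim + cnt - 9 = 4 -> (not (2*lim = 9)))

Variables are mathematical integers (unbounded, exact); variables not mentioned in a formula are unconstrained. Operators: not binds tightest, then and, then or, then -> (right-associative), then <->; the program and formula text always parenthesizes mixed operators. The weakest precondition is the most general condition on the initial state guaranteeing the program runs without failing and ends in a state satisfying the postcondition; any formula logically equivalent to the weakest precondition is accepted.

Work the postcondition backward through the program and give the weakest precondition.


Working backward. After the program, the postcondition ((not (lim + 1 >= 5)) -> (lim - 2 < -1 -> 3*lim + w + 3 > -9)) and (lim + cnt - 9 = 4 -> (not (2*lim = 9))) must hold; in canonical form it is ((not (lim >= 4)) -> (lim < 1 -> 3*lim + w > -12)) and (cnt + lim = 13 -> (not (2*lim = 9))).
Before w := 3*cnt: ((not (lim >= 4)) -> (lim < 1 -> 3*cnt + 3*lim > -12)) and (cnt + lim = 13 -> (not (2*lim = 9)))
Before cnt := cnt + 9: ((not (lim >= 4)) -> (lim < 1 -> 3*cnt + 3*lim > -39)) and (cnt + lim = 4 -> (not (2*lim = 9)))
Before skip: ((not (lim >= 4)) -> (lim < 1 -> 3*cnt + 3*lim > -39)) and (cnt + lim = 4 -> (not (2*lim = 9)))
Answer: WP = ((not (lim >= 4)) -> (lim < 1 -> 3*cnt + 3*lim > -39)) and (cnt + lim = 4 -> (not (2*lim = 9)))


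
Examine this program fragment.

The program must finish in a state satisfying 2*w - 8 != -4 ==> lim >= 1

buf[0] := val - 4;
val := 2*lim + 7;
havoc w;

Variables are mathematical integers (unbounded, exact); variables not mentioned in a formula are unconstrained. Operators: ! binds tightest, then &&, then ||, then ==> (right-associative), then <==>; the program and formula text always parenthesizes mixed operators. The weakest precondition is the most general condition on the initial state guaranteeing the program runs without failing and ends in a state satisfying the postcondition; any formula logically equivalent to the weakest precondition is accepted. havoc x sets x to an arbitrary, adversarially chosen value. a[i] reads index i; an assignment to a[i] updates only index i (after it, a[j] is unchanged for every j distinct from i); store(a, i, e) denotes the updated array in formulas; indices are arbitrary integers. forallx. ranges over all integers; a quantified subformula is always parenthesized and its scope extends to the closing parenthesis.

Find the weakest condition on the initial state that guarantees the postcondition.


Working backward. After the program, the postcondition 2*w - 8 != -4 ==> lim >= 1 must hold; in canonical form it is 2*w != 4 ==> lim >= 1.
Before havoc w: forall w_1. (2*w_1 != 4 ==> lim >= 1)
Before val := 2*lim + 7: forall w_1. (2*w_1 != 4 ==> lim >= 1)
Before buf[0] := val - 4: forall w_1. (2*w_1 != 4 ==> lim >= 1)
Answer: WP = forall w_1. (2*w_1 != 4 ==> lim >= 1)


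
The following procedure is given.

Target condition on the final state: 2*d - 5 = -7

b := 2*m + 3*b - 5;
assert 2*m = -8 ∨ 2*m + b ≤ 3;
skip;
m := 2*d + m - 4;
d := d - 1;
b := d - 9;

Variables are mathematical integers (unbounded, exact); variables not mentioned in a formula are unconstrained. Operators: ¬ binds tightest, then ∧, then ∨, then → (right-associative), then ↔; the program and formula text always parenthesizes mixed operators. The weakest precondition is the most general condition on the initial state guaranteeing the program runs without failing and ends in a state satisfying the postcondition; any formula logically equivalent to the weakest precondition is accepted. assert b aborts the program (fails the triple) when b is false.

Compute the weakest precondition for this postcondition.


Working backward. After the program, the postcondition 2*d - 5 = -7 must hold; in canonical form it is 2*d = -2.
Before b := d - 9: 2*d = -2
Before d := d - 1: 2*d = 0
Before m := 2*d + m - 4: 2*d = 0
Before skip: 2*d = 0
Before assert 2*m = -8 ∨ 2*m + b ≤ 3: (2*m = -8 ∨ b + 2*m ≤ 3) ∧ 2*d = 0
Before b := 2*m + 3*b - 5: (2*m = -8 ∨ 3*b + 4*m ≤ 8) ∧ 2*d = 0
Answer: WP = (2*m = -8 ∨ 3*b + 4*m ≤ 8) ∧ 2*d = 0


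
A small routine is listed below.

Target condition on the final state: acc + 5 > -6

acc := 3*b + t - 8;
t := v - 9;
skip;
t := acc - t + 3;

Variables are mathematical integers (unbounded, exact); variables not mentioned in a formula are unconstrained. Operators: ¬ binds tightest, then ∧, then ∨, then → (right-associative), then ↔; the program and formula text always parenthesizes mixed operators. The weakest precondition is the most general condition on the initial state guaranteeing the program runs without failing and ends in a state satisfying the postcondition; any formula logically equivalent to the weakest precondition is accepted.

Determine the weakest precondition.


Working backward. After the program, the postcondition acc + 5 > -6 must hold; in canonical form it is acc > -11.
Before t := acc - t + 3: acc > -11
Before skip: acc > -11
Before t := v - 9: acc > -11
Before acc := 3*b + t - 8: 3*b + t > -3
Answer: WP = 3*b + t > -3


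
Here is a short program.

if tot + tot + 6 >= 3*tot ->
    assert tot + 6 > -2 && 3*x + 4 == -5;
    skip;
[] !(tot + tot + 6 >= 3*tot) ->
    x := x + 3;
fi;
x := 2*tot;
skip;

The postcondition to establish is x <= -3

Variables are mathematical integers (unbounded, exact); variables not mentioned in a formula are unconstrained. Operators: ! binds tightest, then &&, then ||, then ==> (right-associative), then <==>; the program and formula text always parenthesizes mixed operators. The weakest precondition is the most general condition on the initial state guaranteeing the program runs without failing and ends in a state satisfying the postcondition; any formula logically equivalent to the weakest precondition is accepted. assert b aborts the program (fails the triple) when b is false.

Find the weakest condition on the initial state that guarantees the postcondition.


Working backward. After the program, x <= -3 must hold.
Before skip: x <= -3
Before x := 2*tot: 2*tot <= -3
Then branch requires tot > -8 && 3*x == -9 && 2*tot <= -3; else branch requires 2*tot <= -3.
Before the if: (tot <= 6 ==> (tot > -8 && 3*x == -9 && 2*tot <= -3)) && ((!(tot <= 6)) ==> 2*tot <= -3)
Answer: WP = (tot <= 6 ==> (tot > -8 && 3*x == -9 && 2*tot <= -3)) && ((!(tot <= 6)) ==> 2*tot <= -3)


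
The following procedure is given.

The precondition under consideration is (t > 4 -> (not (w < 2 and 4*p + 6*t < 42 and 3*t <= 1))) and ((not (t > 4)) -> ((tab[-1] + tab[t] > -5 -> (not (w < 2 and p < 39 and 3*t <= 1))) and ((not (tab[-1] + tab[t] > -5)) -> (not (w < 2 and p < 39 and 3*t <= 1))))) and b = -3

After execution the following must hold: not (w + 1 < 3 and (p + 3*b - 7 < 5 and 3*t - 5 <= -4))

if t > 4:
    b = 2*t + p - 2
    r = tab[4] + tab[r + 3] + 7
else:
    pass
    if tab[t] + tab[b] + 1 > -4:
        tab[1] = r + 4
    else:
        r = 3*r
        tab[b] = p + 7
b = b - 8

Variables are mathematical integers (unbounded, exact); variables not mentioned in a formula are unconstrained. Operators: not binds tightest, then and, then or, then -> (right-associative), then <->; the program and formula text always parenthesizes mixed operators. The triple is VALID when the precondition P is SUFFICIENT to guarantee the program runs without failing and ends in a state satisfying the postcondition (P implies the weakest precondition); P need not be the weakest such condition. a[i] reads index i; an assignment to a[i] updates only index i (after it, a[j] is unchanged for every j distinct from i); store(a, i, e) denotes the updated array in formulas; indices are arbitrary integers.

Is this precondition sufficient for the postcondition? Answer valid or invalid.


Working backward. After the program, the postcondition not (w + 1 < 3 and (p + 3*b - 7 < 5 and 3*t - 5 <= -4)) must hold; in canonical form it is not (w < 2 and 3*b + p < 12 and 3*t <= 1).
Before b := b - 8: not (w < 2 and 3*b + p < 36 and 3*t <= 1)
Then branch requires not (w < 2 and 4*p + 6*t < 42 and 3*t <= 1); else branch requires (tab[b] + tab[t] > -5 -> (not (w < 2 and 3*b + p < 36 and 3*t <= 1))) and ((not (tab[b] + tab[t] > -5)) -> (not (w < 2 and 3*b + p < 36 and 3*t <= 1))).
Before the if: (t > 4 -> (not (w < 2 and 4*p + 6*t < 42 and 3*t <= 1))) and ((not (t > 4)) -> ((tab[b] + tab[t] > -5 -> (not (w < 2 and 3*b + p < 36 and 3*t <= 1))) and ((not (tab[b] + tab[t] > -5)) -> (not (w < 2 and 3*b + p < 36 and 3*t <= 1)))))
The weakest precondition is (t > 4 -> (not (w < 2 and 4*p + 6*t < 42 and 3*t <= 1))) and ((not (t > 4)) -> ((tab[b] + tab[t] > -5 -> (not (w < 2 and 3*b + p < 36 and 3*t <= 1))) and ((not (tab[b] + tab[t] > -5)) -> (not (w < 2 and 3*b + p < 36 and 3*t <= 1))))).
Check whether (t > 4 -> (not (w < 2 and 4*p + 6*t < 42 and 3*t <= 1))) and ((not (t > 4)) -> ((tab[-1] + tab[t] > -5 -> (not (w < 2 and p < 39 and 3*t <= 1))) and ((not (tab[-1] + tab[t] > -5)) -> (not (w < 2 and p < 39 and 3*t <= 1))))) and b = -3 implies it.
Countermodel: at the initial state b = -3, p = 39, t = -15521, tab = {[-15521] = 0, [-3] = 6516, [-1] = 0, elsewhere 0}, w = 1, the precondition holds but the weakest precondition fails.
Answer: invalid


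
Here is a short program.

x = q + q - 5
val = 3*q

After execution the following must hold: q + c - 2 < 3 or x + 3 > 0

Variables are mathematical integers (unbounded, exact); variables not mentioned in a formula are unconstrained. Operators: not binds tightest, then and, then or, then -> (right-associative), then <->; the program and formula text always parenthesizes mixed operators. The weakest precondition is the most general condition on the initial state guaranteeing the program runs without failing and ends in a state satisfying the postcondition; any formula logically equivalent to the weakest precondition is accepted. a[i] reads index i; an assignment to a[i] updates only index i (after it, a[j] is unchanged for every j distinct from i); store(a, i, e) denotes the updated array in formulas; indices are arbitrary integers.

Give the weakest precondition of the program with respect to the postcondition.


Working backward. After the program, the postcondition q + c - 2 < 3 or x + 3 > 0 must hold; in canonical form it is c + q < 5 or x > -3.
Before val := 3*q: c + q < 5 or x > -3
Before x := q + q - 5: c + q < 5 or 2*q > 2
Answer: WP = c + q < 5 or 2*q > 2


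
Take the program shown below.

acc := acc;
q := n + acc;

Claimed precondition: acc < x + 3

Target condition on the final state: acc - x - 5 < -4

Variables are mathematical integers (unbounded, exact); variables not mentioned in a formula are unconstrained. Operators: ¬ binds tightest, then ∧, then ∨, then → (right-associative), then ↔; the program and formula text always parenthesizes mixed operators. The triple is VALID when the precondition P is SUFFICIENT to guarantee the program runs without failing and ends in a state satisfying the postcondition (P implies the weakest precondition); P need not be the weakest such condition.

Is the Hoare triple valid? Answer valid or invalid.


Working backward. After the program, the postcondition acc - x - 5 < -4 must hold; in canonical form it is acc < x + 1.
Before q := n + acc: acc < x + 1
Before acc := acc: acc < x + 1
The weakest precondition is acc < x + 1.
Check whether acc < x + 3 implies it.
Countermodel: at the initial state acc = 1, x = 0, the precondition holds but the weakest precondition fails.
Answer: invalid


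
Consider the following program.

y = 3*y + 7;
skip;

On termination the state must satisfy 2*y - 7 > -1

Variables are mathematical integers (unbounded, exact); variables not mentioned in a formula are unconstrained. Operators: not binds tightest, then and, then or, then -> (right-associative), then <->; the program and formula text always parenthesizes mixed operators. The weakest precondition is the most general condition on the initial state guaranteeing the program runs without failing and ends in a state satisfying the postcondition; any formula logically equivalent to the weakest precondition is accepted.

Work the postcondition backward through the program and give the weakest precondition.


Working backward. After the program, the postcondition 2*y - 7 > -1 must hold; in canonical form it is 2*y > 6.
Before skip: 2*y > 6
Before y := 3*y + 7: 6*y > -8
Answer: WP = 6*y > -8
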